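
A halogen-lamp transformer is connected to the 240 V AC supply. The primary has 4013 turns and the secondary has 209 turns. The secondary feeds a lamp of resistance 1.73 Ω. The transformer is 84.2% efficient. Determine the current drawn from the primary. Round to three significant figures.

I_p ≈ 0.447 A

V_s = 240 × 209/4013 = 12.499 V.
I_s = V_s/R = 12.499/1.73 = 7.2251 A.
P_out = V_s I_s = 12.499 × 7.2251 = 90.309 W.
P_in = P_out/η = 90.309/0.842 = 107.26 W.
I_p = P_in/V_p = 107.26/240 = 0.447 A.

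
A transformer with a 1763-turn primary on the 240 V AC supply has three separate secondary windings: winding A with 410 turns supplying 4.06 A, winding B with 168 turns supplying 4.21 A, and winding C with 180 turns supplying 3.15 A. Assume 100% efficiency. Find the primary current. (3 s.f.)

I_p ≈ 1.67 A

V_A = 240 × 410/1763 = 55.814 V; V_B = 240 × 168/1763 = 22.870 V; V_C = 240 × 180/1763 = 24.504 V.
P_out = V_A I_A + V_B I_B + V_C I_C = 55.814×4.06 + 22.870×4.21 + 24.504×3.15 = 226.60 + 96.283 + 77.187 = 400.07 W.
Ideal ⇒ P_in = P_out, so I_p = P_out/V_p = 400.07/240 = 1.67 A.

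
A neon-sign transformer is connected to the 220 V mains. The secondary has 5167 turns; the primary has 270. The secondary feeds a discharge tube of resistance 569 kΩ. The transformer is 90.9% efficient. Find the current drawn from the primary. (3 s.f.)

V_s = 220 × 5167/270 = 4210.1 V.
I_s = V_s/R = 4210.1/569000 = 0.0073992 A.
P_out = V_s I_s = 4210.1 × 0.0073992 = 31.152 W.
P_in = P_out/η = 31.152/0.909 = 34.270 W.
I_p = P_in/V_p = 34.270/220 = 0.156 A.

I_p ≈ 0.156 A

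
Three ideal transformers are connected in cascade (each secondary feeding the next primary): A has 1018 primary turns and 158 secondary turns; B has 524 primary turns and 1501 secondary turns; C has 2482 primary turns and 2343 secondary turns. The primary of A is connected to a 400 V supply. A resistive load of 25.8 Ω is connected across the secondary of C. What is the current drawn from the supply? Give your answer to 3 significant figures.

I_supply ≈ 2.73 A

Secondary of A: V = 400.00 × 158/1018 = 62.083 V.
Secondary of B: V = 62.083 × 1501/524 = 177.84 V.
Secondary of C: V = 177.84 × 2343/2482 = 167.88 V.
I_load = 167.88/25.8 = 6.5068 A, so P_out = 167.88 × 6.5068 = 1092.3 W.
All ideal ⇒ P_in = P_out, so I_supply = 1092.3/400 = 2.73 A.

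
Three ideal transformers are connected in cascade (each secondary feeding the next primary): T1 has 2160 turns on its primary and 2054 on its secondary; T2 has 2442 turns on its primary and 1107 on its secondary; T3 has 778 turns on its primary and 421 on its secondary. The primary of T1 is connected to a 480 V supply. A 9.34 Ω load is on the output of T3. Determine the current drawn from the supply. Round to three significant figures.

I_supply ≈ 2.80 A

Secondary of T1: V = 480.00 × 2054/2160 = 456.44 V.
Secondary of T2: V = 456.44 × 1107/2442 = 206.91 V.
Secondary of T3: V = 206.91 × 421/778 = 111.97 V.
I_load = 111.97/9.34 = 11.988 A, so P_out = 111.97 × 11.988 = 1342.3 W.
All ideal ⇒ P_in = P_out, so I_supply = 1342.3/480 = 2.80 A.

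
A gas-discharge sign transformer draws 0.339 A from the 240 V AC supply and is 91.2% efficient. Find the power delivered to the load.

P_in = V_in I_in = 240 × 0.339 = 81.360 W.
P_out = η P_in = 0.912 × 81.360 = 74.2 W.

P_out ≈ 74.2 W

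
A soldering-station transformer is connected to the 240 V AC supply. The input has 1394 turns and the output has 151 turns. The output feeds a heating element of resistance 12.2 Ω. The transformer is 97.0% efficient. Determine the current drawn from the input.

I_in ≈ 0.238 A

V_out = 240 × 151/1394 = 25.997 V.
I_out = V_out/R = 25.997/12.2 = 2.1309 A.
P_out = V_out I_out = 25.997 × 2.1309 = 55.398 W.
P_in = P_out/η = 55.398/0.970 = 57.111 W.
I_in = P_in/V_in = 57.111/240 = 0.238 A.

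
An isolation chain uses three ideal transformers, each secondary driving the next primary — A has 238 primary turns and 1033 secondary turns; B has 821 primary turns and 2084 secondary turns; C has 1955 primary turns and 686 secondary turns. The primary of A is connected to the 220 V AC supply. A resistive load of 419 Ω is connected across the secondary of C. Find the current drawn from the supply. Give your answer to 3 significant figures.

I_supply ≈ 7.85 A

After A: V = 220.00 × 1033/238 = 954.87 V.
After B: V = 954.87 × 2084/821 = 2423.8 V.
After C: V = 2423.8 × 686/1955 = 850.51 V.
I_load = 850.51/419 = 2.0298 A, so P_out = 850.51 × 2.0298 = 1726.4 W.
All ideal ⇒ P_in = P_out, so I_supply = 1726.4/220 = 7.85 A.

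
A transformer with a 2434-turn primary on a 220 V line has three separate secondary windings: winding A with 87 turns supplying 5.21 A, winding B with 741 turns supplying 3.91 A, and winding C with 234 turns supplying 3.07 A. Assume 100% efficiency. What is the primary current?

I_p ≈ 1.67 A

V_A = 220 × 87/2434 = 7.8636 V; V_B = 220 × 741/2434 = 66.976 V; V_C = 220 × 234/2434 = 21.150 V.
P_out = V_A I_A + V_B I_B + V_C I_C = 7.8636×5.21 + 66.976×3.91 + 21.150×3.07 = 40.969 + 261.88 + 64.932 = 367.78 W.
Ideal ⇒ P_in = P_out, so I_p = P_out/V_p = 367.78/220 = 1.67 A.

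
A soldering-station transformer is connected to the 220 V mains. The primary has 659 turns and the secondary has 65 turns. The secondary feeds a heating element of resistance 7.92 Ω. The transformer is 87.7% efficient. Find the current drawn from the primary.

V_s = 220 × 65/659 = 21.700 V.
I_s = V_s/R = 21.700/7.92 = 2.7398 A.
P_out = V_s I_s = 21.700 × 2.7398 = 59.453 W.
P_in = P_out/η = 59.453/0.877 = 67.792 W.
I_p = P_in/V_p = 67.792/220 = 0.308 A.

I_p ≈ 0.308 A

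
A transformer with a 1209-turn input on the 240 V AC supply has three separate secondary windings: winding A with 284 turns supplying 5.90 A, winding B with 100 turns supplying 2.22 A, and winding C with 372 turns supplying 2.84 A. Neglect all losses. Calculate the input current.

V_A = 240 × 284/1209 = 56.377 V; V_B = 240 × 100/1209 = 19.851 V; V_C = 240 × 372/1209 = 73.846 V.
P_out = V_A I_A + V_B I_B + V_C I_C = 56.377×5.90 + 19.851×2.22 + 73.846×2.84 = 332.63 + 44.069 + 209.72 = 586.42 W.
Ideal ⇒ P_in = P_out, so I_in = P_out/V_in = 586.42/240 = 2.44 A.

I_in ≈ 2.44 A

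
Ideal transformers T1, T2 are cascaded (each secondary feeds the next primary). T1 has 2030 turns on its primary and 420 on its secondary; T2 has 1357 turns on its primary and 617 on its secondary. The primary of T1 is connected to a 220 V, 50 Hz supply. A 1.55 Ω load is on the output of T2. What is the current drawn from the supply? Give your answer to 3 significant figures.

I_supply ≈ 1.26 A

After T1: V = 220.00 × 420/2030 = 45.517 V.
After T2: V = 45.517 × 617/1357 = 20.696 V.
I_load = 20.696/1.55 = 13.352 A, so P_out = 20.696 × 13.352 = 276.33 W.
All ideal ⇒ P_in = P_out, so I_supply = 276.33/220 = 1.26 A.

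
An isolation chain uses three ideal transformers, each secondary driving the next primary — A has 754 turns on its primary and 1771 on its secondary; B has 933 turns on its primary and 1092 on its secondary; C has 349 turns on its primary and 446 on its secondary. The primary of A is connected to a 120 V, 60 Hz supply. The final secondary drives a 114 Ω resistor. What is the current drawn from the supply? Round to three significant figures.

I_supply ≈ 13.0 A

Secondary of A: V = 120.00 × 1771/754 = 281.86 V.
Secondary of B: V = 281.86 × 1092/933 = 329.89 V.
Secondary of C: V = 329.89 × 446/349 = 421.58 V.
I_load = 421.58/114 = 3.6981 A, so P_out = 421.58 × 3.6981 = 1559.0 W.
All ideal ⇒ P_in = P_out, so I_supply = 1559.0/120 = 13.0 A.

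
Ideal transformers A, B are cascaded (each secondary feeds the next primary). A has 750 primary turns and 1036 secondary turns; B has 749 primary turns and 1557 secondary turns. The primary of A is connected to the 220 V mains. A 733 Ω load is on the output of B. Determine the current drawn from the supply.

I_supply ≈ 2.47 A

Secondary of A: V = 220.00 × 1036/750 = 303.89 V.
Secondary of B: V = 303.89 × 1557/749 = 631.72 V.
I_load = 631.72/733 = 0.86183 A, so P_out = 631.72 × 0.86183 = 544.44 W.
All ideal ⇒ P_in = P_out, so I_supply = 544.44/220 = 2.47 A.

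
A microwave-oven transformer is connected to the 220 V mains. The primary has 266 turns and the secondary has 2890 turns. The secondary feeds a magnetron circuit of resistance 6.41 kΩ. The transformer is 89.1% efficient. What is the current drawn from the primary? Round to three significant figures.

V_s = 220 × 2890/266 = 2390.2 V.
I_s = V_s/R = 2390.2/6410 = 0.37289 A.
P_out = V_s I_s = 2390.2 × 0.37289 = 891.29 W.
P_in = P_out/η = 891.29/0.891 = 1000.3 W.
I_p = P_in/V_p = 1000.3/220 = 4.55 A.

I_p ≈ 4.55 A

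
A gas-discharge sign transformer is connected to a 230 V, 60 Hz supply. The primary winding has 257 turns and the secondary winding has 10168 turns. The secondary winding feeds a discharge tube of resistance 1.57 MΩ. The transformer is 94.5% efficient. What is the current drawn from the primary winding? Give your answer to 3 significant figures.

I_p ≈ 0.243 A

V_s = 230 × 10168/257 = 9099.8 V.
I_s = V_s/R = 9099.8/(1.57×10^6) = 0.0057960 A.
P_out = V_s I_s = 9099.8 × 0.0057960 = 52.743 W.
P_in = P_out/η = 52.743/0.945 = 55.812 W.
I_p = P_in/V_p = 55.812/230 = 0.243 A.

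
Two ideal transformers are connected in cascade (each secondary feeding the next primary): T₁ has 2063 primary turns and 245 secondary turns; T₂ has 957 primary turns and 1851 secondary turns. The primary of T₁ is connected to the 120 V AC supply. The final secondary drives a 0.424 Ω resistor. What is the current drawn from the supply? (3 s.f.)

Secondary of T₁: V = 120.00 × 245/2063 = 14.251 V.
Secondary of T₂: V = 14.251 × 1851/957 = 27.564 V.
I_load = 27.564/0.424 = 65.009 A, so P_out = 27.564 × 65.009 = 1791.9 W.
All ideal ⇒ P_in = P_out, so I_supply = 1791.9/120 = 14.9 A.

I_supply ≈ 14.9 A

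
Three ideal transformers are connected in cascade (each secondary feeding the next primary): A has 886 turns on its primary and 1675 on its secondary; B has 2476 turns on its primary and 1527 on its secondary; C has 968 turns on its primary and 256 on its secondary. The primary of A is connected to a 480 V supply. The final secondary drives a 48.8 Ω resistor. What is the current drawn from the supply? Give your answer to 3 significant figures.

Secondary of A: V = 480.00 × 1675/886 = 907.45 V.
Secondary of B: V = 907.45 × 1527/2476 = 559.64 V.
Secondary of C: V = 559.64 × 256/968 = 148.00 V.
I_load = 148.00/48.8 = 3.0329 A, so P_out = 148.00 × 3.0329 = 448.88 W.
All ideal ⇒ P_in = P_out, so I_supply = 448.88/480 = 0.935 A.

I_supply ≈ 0.935 A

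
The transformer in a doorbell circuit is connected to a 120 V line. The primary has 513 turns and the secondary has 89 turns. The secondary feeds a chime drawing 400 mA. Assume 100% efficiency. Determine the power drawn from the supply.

P ≈ 8.33 W

I_p = I_s × N_s/N_p = 0.400 × 89/513 = 0.069396 A.
P = V_p I_p = 120 × 0.069396 = 8.33 W.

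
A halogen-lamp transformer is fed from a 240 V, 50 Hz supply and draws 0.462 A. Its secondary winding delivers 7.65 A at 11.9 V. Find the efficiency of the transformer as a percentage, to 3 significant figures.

P_in = 240 × 0.462 = 110.880 W.
P_out = 11.9 × 7.65 = 91.0350 W.
η = P_out/P_in = 91.0350/110.880 = 0.821.

η ≈ 82.1%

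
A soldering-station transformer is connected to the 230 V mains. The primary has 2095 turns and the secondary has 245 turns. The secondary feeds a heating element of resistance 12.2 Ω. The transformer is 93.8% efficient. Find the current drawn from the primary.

V_s = 230 × 245/2095 = 26.897 V.
I_s = V_s/R = 26.897/12.2 = 2.2047 A.
P_out = V_s I_s = 26.897 × 2.2047 = 59.301 W.
P_in = P_out/η = 59.301/0.938 = 63.220 W.
I_p = P_in/V_p = 63.220/230 = 0.275 A.

I_p ≈ 0.275 A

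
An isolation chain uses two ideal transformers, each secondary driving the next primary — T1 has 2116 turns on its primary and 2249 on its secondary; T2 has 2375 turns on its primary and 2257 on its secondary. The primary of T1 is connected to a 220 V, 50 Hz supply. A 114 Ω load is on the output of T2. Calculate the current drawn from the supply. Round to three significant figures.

After T1: V = 220.00 × 2249/2116 = 233.83 V.
After T2: V = 233.83 × 2257/2375 = 222.21 V.
I_load = 222.21/114 = 1.9492 A, so P_out = 222.21 × 1.9492 = 433.14 W.
All ideal ⇒ P_in = P_out, so I_supply = 433.14/220 = 1.97 A.

I_supply ≈ 1.97 A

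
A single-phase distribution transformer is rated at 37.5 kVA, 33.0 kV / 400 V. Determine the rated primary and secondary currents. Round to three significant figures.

I_p ≈ 1.14 A, I_s ≈ 93.8 A

I_p = S/V_p = 37500/33000 = 1.14 A.
I_s = S/V_s = 37500/400 = 93.8 A.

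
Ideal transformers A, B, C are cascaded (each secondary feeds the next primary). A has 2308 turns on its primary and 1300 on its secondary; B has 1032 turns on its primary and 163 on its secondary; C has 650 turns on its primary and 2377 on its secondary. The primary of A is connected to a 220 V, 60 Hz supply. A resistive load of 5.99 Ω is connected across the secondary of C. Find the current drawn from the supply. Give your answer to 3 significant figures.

I_supply ≈ 3.89 A

Secondary of A: V = 220.00 × 1300/2308 = 123.92 V.
Secondary of B: V = 123.92 × 163/1032 = 19.572 V.
Secondary of C: V = 19.572 × 2377/650 = 71.574 V.
I_load = 71.574/5.99 = 11.949 A, so P_out = 71.574 × 11.949 = 855.23 W.
All ideal ⇒ P_in = P_out, so I_supply = 855.23/220 = 3.89 A.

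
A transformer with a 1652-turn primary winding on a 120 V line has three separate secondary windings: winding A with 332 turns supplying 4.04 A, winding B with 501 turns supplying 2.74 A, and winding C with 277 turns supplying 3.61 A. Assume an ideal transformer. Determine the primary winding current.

I_p ≈ 2.25 A

V_A = 120 × 332/1652 = 24.116 V; V_B = 120 × 501/1652 = 36.392 V; V_C = 120 × 277/1652 = 20.121 V.
P_out = V_A I_A + V_B I_B + V_C I_C = 24.116×4.04 + 36.392×2.74 + 20.121×3.61 = 97.430 + 99.715 + 72.637 = 269.78 W.
Ideal ⇒ P_in = P_out, so I_p = P_out/V_p = 269.78/120 = 2.25 A.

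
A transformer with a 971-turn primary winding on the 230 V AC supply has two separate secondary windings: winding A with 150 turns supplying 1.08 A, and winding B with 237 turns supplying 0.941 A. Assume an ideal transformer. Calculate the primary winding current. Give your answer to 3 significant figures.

I_p ≈ 0.397 A

V_A = 230 × 150/971 = 35.530 V; V_B = 230 × 237/971 = 56.138 V.
P_out = V_A I_A + V_B I_B = 35.530×1.08 + 56.138×0.941 = 38.373 + 52.826 = 91.199 W.
Ideal ⇒ P_in = P_out, so I_p = P_out/V_p = 91.199/230 = 0.397 A.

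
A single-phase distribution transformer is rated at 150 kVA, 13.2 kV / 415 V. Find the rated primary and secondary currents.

I_p ≈ 11.4 A, I_s ≈ 361 A

I_p = S/V_p = 150000/13200 = 11.4 A.
I_s = S/V_s = 150000/415 = 361 A.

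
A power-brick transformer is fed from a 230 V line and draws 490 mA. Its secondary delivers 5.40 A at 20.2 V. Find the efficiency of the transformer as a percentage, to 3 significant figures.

η ≈ 96.8%

P_in = 230 × 0.490 = 112.700 W.
P_out = 20.2 × 5.40 = 109.080 W.
η = P_out/P_in = 109.080/112.700 = 0.968.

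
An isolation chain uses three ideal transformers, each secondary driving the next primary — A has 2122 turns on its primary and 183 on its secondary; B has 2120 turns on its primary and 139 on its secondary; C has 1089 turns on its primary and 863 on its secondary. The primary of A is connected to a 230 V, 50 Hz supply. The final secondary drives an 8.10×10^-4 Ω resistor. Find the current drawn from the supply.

After A: V = 230.00 × 183/2122 = 19.835 V.
After B: V = 19.835 × 139/2120 = 1.3005 V.
After C: V = 1.3005 × 863/1089 = 1.0306 V.
I_load = 1.0306/(8.10×10^-4) = 1272.4 A, so P_out = 1.0306 × 1272.4 = 1311.3 W.
All ideal ⇒ P_in = P_out, so I_supply = 1311.3/230 = 5.70 A.

I_supply ≈ 5.70 A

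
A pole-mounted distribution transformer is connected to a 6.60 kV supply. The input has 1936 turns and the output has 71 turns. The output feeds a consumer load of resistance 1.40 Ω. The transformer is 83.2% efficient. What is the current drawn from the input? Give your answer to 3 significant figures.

V_out = 6600 × 71/1936 = 242.05 V.
I_out = V_out/R = 242.05/1.40 = 172.89 A.
P_out = V_out I_out = 242.05 × 172.89 = 41847 W.
P_in = P_out/η = 41847/0.832 = 50297 W.
I_in = P_in/V_in = 50297/6600 = 7.62 A.

I_in ≈ 7.62 A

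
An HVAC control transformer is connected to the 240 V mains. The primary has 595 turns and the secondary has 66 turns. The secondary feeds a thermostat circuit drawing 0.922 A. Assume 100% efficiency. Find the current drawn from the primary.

I_p ≈ 0.102 A

For an ideal transformer I_p N_p = I_s N_s, so I_p = 0.922 × 66/595 = 0.102 A.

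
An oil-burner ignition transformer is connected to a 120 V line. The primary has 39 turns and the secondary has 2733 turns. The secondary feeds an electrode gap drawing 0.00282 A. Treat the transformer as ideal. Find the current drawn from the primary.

For an ideal transformer I_p N_p = I_s N_s, so I_p = 0.00282 × 2733/39 = 0.198 A.

I_p ≈ 0.198 A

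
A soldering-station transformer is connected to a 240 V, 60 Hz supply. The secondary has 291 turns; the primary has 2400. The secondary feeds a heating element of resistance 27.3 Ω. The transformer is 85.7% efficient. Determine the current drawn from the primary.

V_s = 240 × 291/2400 = 29.100 V.
I_s = V_s/R = 29.100/27.3 = 1.0659 A.
P_out = V_s I_s = 29.100 × 1.0659 = 31.019 W.
P_in = P_out/η = 31.019/0.857 = 36.194 W.
I_p = P_in/V_p = 36.194/240 = 0.151 A.

I_p ≈ 0.151 A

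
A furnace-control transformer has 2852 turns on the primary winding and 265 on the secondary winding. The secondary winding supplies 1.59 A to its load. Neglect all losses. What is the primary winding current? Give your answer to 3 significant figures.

I_p ≈ 0.148 A

For an ideal transformer I_p/I_s = N_s/N_p, so I_p = 1.59 × 265/2852 = 0.148 A.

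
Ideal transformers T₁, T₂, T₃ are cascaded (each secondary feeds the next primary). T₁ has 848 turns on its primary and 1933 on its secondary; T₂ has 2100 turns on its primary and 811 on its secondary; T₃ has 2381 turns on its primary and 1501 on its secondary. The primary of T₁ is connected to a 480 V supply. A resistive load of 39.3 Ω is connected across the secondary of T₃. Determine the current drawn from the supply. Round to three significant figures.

Secondary of T₁: V = 480.00 × 1933/848 = 1094.2 V.
Secondary of T₂: V = 1094.2 × 811/2100 = 422.55 V.
Secondary of T₃: V = 422.55 × 1501/2381 = 266.38 V.
I_load = 266.38/39.3 = 6.7781 A, so P_out = 266.38 × 6.7781 = 1805.5 W.
All ideal ⇒ P_in = P_out, so I_supply = 1805.5/480 = 3.76 A.

I_supply ≈ 3.76 A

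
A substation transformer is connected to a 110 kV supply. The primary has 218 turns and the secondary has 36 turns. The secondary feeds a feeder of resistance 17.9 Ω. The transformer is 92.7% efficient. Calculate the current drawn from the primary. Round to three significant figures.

V_s = 110000 × 36/218 = 18165 V.
I_s = V_s/R = 18165/17.9 = 1014.8 A.
P_out = V_s I_s = 18165 × 1014.8 = 1.8434×10^7 W.
P_in = P_out/η = 1.8434×10^7/0.927 = 1.9886×10^7 W.
I_p = P_in/V_p = 1.9886×10^7/110000 = 181 A.

I_p ≈ 181 A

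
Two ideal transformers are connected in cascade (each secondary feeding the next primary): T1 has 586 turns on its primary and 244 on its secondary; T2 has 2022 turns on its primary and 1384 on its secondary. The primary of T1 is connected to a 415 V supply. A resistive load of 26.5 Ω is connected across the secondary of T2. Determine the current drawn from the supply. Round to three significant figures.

Secondary of T1: V = 415.00 × 244/586 = 172.80 V.
Secondary of T2: V = 172.80 × 1384/2022 = 118.28 V.
I_load = 118.28/26.5 = 4.4632 A, so P_out = 118.28 × 4.4632 = 527.89 W.
All ideal ⇒ P_in = P_out, so I_supply = 527.89/415 = 1.27 A.

I_supply ≈ 1.27 A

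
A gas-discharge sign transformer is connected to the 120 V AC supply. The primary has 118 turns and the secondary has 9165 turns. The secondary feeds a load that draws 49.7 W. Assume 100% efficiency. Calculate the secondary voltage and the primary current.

V_s ≈ 9320 V, I_p ≈ 0.414 A

V_s = V_p × N_s/N_p = 120 × 9165/118 = 9320.3 V.
I_s = P/V_s = 49.7/9320.3 = 0.0053324 A.
I_p = I_s × N_s/N_p = 0.0053324 × 9165/118 = 0.414 A.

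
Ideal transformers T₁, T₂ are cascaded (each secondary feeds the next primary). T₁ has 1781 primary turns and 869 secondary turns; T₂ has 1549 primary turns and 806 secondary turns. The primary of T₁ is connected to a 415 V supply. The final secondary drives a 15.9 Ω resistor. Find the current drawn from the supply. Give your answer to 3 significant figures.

I_supply ≈ 1.68 A

Secondary of T₁: V = 415.00 × 869/1781 = 202.49 V.
Secondary of T₂: V = 202.49 × 806/1549 = 105.36 V.
I_load = 105.36/15.9 = 6.6266 A, so P_out = 105.36 × 6.6266 = 698.20 W.
All ideal ⇒ P_in = P_out, so I_supply = 698.20/415 = 1.68 A.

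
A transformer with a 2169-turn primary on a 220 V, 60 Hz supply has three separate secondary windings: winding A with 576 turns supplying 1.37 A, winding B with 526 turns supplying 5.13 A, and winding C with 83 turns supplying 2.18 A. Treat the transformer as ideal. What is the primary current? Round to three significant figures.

V_A = 220 × 576/2169 = 58.423 V; V_B = 220 × 526/2169 = 53.352 V; V_C = 220 × 83/2169 = 8.4186 V.
P_out = V_A I_A + V_B I_B + V_C I_C = 58.423×1.37 + 53.352×5.13 + 8.4186×2.18 = 80.040 + 273.69 + 18.353 = 372.09 W.
Ideal ⇒ P_in = P_out, so I_p = P_out/V_p = 372.09/220 = 1.69 A.

I_p ≈ 1.69 A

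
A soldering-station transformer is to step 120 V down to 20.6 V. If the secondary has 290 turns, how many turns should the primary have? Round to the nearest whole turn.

N_p/N_s = V_p/V_s, so N_p = 290 × 120/20.6 = 1689.3 ≈ 1689 turns.

N_p = 1689 turns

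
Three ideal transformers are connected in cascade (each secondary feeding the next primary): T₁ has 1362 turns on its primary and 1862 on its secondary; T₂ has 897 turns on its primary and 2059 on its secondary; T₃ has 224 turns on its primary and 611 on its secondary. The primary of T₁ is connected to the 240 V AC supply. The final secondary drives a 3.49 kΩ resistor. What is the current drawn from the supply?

I_supply ≈ 5.04 A

After T₁: V = 240.00 × 1862/1362 = 328.11 V.
After T₂: V = 328.11 × 2059/897 = 753.14 V.
After T₃: V = 753.14 × 611/224 = 2054.3 V.
I_load = 2054.3/3490 = 0.58863 A, so P_out = 2054.3 × 0.58863 = 1209.3 W.
All ideal ⇒ P_in = P_out, so I_supply = 1209.3/240 = 5.04 A.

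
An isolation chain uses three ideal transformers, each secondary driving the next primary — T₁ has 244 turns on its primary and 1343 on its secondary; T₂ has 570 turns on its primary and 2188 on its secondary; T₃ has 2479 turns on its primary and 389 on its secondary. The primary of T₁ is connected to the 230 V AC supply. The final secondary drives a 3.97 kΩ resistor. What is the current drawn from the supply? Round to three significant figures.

I_supply ≈ 0.637 A

Secondary of T₁: V = 230.00 × 1343/244 = 1265.9 V.
Secondary of T₂: V = 1265.9 × 2188/570 = 4859.4 V.
Secondary of T₃: V = 4859.4 × 389/2479 = 762.53 V.
I_load = 762.53/3970 = 0.19207 A, so P_out = 762.53 × 0.19207 = 146.46 W.
All ideal ⇒ P_in = P_out, so I_supply = 146.46/230 = 0.637 A.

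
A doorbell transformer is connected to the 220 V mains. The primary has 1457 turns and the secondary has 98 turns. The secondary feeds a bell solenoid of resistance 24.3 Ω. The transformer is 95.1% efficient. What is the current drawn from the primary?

V_s = 220 × 98/1457 = 14.798 V.
I_s = V_s/R = 14.798/24.3 = 0.60895 A.
P_out = V_s I_s = 14.798 × 0.60895 = 9.0110 W.
P_in = P_out/η = 9.0110/0.951 = 9.4753 W.
I_p = P_in/V_p = 9.4753/220 = 0.0431 A.

I_p ≈ 0.0431 A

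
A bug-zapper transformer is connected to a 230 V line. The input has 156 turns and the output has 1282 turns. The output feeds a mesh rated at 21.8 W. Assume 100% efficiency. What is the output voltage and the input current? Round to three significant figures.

V_out = V_in × N_out/N_in = 230 × 1282/156 = 1890.1 V.
I_out = P/V_out = 21.8/1890.1 = 0.011534 A.
I_in = I_out × N_out/N_in = 0.011534 × 1282/156 = 0.0948 A.

V_out ≈ 1890 V, I_in ≈ 0.0948 A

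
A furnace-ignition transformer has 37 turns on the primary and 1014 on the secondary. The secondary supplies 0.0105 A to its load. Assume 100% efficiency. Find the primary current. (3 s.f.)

I_p ≈ 0.288 A

For an ideal transformer I_p/I_s = N_s/N_p, so I_p = 0.0105 × 1014/37 = 0.288 A.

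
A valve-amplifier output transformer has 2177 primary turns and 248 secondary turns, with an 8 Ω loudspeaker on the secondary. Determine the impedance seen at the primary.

Z_p = (N_p/N_s)² × Z_s = (2177/248)² × 8 = 616 Ω.

Z_p ≈ 616 Ω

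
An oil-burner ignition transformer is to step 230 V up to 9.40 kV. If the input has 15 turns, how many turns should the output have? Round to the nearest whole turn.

N_out = 613 turns

N_out/N_in = V_out/V_in, so N_out = 15 × 9400/230 = 613.0 ≈ 613 turns.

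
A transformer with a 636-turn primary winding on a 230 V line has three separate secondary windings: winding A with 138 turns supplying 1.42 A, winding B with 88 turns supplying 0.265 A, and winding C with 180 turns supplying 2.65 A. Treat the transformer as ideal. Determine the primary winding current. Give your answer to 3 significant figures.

I_p ≈ 1.09 A

V_A = 230 × 138/636 = 49.906 V; V_B = 230 × 88/636 = 31.824 V; V_C = 230 × 180/636 = 65.094 V.
P_out = V_A I_A + V_B I_B + V_C I_C = 49.906×1.42 + 31.824×0.265 + 65.094×2.65 = 70.866 + 8.4333 + 172.50 = 251.80 W.
Ideal ⇒ P_in = P_out, so I_p = P_out/V_p = 251.80/230 = 1.09 A.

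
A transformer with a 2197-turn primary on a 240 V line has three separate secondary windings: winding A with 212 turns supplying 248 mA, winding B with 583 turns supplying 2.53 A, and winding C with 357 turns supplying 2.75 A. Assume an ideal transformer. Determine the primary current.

I_p ≈ 1.14 A

V_A = 240 × 212/2197 = 23.159 V; V_B = 240 × 583/2197 = 63.687 V; V_C = 240 × 357/2197 = 38.999 V.
P_out = V_A I_A + V_B I_B + V_C I_C = 23.159×0.248 + 63.687×2.53 + 38.999×2.75 = 5.7434 + 161.13 + 107.25 = 274.12 W.
Ideal ⇒ P_in = P_out, so I_p = P_out/V_p = 274.12/240 = 1.14 A.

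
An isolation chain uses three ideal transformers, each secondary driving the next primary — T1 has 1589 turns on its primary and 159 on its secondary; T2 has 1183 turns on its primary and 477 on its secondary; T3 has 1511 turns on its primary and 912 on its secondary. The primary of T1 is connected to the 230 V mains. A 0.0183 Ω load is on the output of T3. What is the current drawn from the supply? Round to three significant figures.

I_supply ≈ 7.45 A

After T1: V = 230.00 × 159/1589 = 23.014 V.
After T2: V = 23.014 × 477/1183 = 9.2797 V.
After T3: V = 9.2797 × 912/1511 = 5.6010 V.
I_load = 5.6010/0.0183 = 306.07 A, so P_out = 5.6010 × 306.07 = 1714.3 W.
All ideal ⇒ P_in = P_out, so I_supply = 1714.3/230 = 7.45 A.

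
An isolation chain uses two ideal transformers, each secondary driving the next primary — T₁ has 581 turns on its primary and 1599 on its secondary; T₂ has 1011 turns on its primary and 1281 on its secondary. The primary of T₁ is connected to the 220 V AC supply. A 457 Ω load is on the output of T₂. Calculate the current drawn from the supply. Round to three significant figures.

I_supply ≈ 5.85 A

After T₁: V = 220.00 × 1599/581 = 605.47 V.
After T₂: V = 605.47 × 1281/1011 = 767.17 V.
I_load = 767.17/457 = 1.6787 A, so P_out = 767.17 × 1.6787 = 1287.9 W.
All ideal ⇒ P_in = P_out, so I_supply = 1287.9/220 = 5.85 A.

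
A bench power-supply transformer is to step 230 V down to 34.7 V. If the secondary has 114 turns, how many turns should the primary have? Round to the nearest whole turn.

N_p/N_s = V_p/V_s, so N_p = 114 × 230/34.7 = 755.6 ≈ 756 turns.

N_p = 756 turns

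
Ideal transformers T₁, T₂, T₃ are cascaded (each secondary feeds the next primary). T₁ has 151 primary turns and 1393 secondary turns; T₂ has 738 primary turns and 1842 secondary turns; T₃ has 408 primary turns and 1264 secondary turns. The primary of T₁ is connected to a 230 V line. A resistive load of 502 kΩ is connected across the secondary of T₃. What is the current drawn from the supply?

I_supply ≈ 2.33 A

After T₁: V = 230.00 × 1393/151 = 2121.8 V.
After T₂: V = 2121.8 × 1842/738 = 5295.8 V.
After T₃: V = 5295.8 × 1264/408 = 16407 V.
I_load = 16407/502000 = 0.032683 A, so P_out = 16407 × 0.032683 = 536.22 W.
All ideal ⇒ P_in = P_out, so I_supply = 536.22/230 = 2.33 A.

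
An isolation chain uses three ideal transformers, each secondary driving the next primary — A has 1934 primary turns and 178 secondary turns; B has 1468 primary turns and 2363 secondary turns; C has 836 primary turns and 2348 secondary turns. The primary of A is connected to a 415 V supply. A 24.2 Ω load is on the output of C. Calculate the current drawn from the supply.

After A: V = 415.00 × 178/1934 = 38.195 V.
After B: V = 38.195 × 2363/1468 = 61.482 V.
After C: V = 61.482 × 2348/836 = 172.68 V.
I_load = 172.68/24.2 = 7.1355 A, so P_out = 172.68 × 7.1355 = 1232.2 W.
All ideal ⇒ P_in = P_out, so I_supply = 1232.2/415 = 2.97 A.

I_supply ≈ 2.97 A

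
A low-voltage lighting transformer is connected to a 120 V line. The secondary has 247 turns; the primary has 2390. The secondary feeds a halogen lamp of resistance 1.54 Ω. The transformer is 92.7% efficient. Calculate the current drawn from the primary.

I_p ≈ 0.898 A

V_s = 120 × 247/2390 = 12.402 V.
I_s = V_s/R = 12.402/1.54 = 8.0530 A.
P_out = V_s I_s = 12.402 × 8.0530 = 99.871 W.
P_in = P_out/η = 99.871/0.927 = 107.74 W.
I_p = P_in/V_p = 107.74/120 = 0.898 A.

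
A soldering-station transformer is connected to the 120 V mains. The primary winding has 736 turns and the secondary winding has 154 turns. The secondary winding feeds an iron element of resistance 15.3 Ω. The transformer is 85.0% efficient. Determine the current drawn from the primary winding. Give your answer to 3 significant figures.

I_p ≈ 0.404 A

V_s = 120 × 154/736 = 25.109 V.
I_s = V_s/R = 25.109/15.3 = 1.6411 A.
P_out = V_s I_s = 25.109 × 1.6411 = 41.206 W.
P_in = P_out/η = 41.206/0.850 = 48.477 W.
I_p = P_in/V_p = 48.477/120 = 0.404 A.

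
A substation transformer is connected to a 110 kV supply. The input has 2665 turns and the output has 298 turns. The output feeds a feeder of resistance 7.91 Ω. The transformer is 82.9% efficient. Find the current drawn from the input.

I_in ≈ 210 A

V_out = 110000 × 298/2665 = 12300 V.
I_out = V_out/R = 12300/7.91 = 1555.0 A.
P_out = V_out I_out = 12300 × 1555.0 = 1.9127×10^7 W.
P_in = P_out/η = 1.9127×10^7/0.829 = 2.3072×10^7 W.
I_in = P_in/V_in = 2.3072×10^7/110000 = 210 A.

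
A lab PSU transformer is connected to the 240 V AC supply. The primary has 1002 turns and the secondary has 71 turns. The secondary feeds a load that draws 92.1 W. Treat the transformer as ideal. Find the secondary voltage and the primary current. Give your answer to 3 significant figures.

V_s ≈ 17.0 V, I_p ≈ 0.384 A

V_s = V_p × N_s/N_p = 240 × 71/1002 = 17.006 V.
I_s = P/V_s = 92.1/17.006 = 5.4157 A.
I_p = I_s × N_s/N_p = 5.4157 × 71/1002 = 0.384 A.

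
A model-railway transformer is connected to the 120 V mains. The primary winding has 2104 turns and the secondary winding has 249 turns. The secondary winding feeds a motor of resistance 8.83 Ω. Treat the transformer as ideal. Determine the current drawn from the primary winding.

V_s = V_p × N_s/N_p = 120 × 249/2104 = 14.202 V.
I_s = V_s/R = 14.202/8.83 = 1.6083 A.
For an ideal transformer I_p N_p = I_s N_s, so I_p = 1.6083 × 249/2104 = 0.190 A.

I_p ≈ 0.190 A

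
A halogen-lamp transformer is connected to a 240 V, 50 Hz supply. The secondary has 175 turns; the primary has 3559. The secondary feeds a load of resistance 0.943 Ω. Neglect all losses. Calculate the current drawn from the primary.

V_s = V_p × N_s/N_p = 240 × 175/3559 = 11.801 V.
I_s = V_s/R = 11.801/0.943 = 12.514 A.
For an ideal transformer I_p N_p = I_s N_s, so I_p = 12.514 × 175/3559 = 0.615 A.

I_p ≈ 0.615 A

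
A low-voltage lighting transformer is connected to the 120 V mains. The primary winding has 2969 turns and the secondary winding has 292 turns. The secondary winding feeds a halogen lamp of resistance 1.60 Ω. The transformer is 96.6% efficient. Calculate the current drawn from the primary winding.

V_s = 120 × 292/2969 = 11.802 V.
I_s = V_s/R = 11.802/1.60 = 7.3762 A.
P_out = V_s I_s = 11.802 × 7.3762 = 87.054 W.
P_in = P_out/η = 87.054/0.966 = 90.118 W.
I_p = P_in/V_p = 90.118/120 = 0.751 A.

I_p ≈ 0.751 A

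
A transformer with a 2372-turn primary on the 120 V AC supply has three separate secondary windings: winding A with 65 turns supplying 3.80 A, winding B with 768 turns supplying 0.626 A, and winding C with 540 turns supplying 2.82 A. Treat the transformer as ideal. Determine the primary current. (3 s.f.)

V_A = 120 × 65/2372 = 3.2884 V; V_B = 120 × 768/2372 = 38.853 V; V_C = 120 × 540/2372 = 27.319 V.
P_out = V_A I_A + V_B I_B + V_C I_C = 3.2884×3.80 + 38.853×0.626 + 27.319×2.82 = 12.496 + 24.322 + 77.039 = 113.86 W.
Ideal ⇒ P_in = P_out, so I_p = P_out/V_p = 113.86/120 = 0.949 A.

I_p ≈ 0.949 A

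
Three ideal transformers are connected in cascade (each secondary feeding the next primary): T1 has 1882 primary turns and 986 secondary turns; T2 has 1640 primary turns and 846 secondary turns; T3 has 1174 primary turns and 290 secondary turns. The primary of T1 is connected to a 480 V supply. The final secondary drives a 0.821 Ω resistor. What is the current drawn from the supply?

I_supply ≈ 2.61 A

Secondary of T1: V = 480.00 × 986/1882 = 251.48 V.
Secondary of T2: V = 251.48 × 846/1640 = 129.73 V.
Secondary of T3: V = 129.73 × 290/1174 = 32.045 V.
I_load = 32.045/0.821 = 39.031 A, so P_out = 32.045 × 39.031 = 1250.7 W.
All ideal ⇒ P_in = P_out, so I_supply = 1250.7/480 = 2.61 A.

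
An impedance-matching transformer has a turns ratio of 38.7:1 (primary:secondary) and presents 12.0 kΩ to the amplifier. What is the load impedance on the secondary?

Z_s = Z_p/(N_p/N_s)² = 12000/38.7² = 8.01 Ω.

Z_s ≈ 8.01 Ω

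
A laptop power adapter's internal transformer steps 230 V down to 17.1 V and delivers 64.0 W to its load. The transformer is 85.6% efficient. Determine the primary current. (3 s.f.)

P_in = P_out/η = 64.0/0.856 = 74.766 W.
I_p = P_in/V_p = 74.766/230 = 0.325 A.

I_p ≈ 0.325 A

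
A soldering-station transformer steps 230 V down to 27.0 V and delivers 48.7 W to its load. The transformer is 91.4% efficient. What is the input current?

I_in ≈ 0.232 A

P_in = P_out/η = 48.7/0.914 = 53.282 W.
I_in = P_in/V_in = 53.282/230 = 0.232 A.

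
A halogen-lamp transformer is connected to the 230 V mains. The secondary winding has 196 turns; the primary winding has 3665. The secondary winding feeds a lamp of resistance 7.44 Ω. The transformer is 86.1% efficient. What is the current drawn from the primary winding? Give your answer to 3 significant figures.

I_p ≈ 0.103 A

V_s = 230 × 196/3665 = 12.300 V.
I_s = V_s/R = 12.300/7.44 = 1.6532 A.
P_out = V_s I_s = 12.300 × 1.6532 = 20.335 W.
P_in = P_out/η = 20.335/0.861 = 23.618 W.
I_p = P_in/V_p = 23.618/230 = 0.103 A.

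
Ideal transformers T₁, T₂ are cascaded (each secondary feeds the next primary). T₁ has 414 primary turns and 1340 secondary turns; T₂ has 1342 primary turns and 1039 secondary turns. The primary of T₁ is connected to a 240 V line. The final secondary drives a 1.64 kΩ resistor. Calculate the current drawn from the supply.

I_supply ≈ 0.919 A

Secondary of T₁: V = 240.00 × 1340/414 = 776.81 V.
Secondary of T₂: V = 776.81 × 1039/1342 = 601.42 V.
I_load = 601.42/1640 = 0.36672 A, so P_out = 601.42 × 0.36672 = 220.55 W.
All ideal ⇒ P_in = P_out, so I_supply = 220.55/240 = 0.919 A.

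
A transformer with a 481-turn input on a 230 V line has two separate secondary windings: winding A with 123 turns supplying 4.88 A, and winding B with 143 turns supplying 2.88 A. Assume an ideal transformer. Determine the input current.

V_A = 230 × 123/481 = 58.815 V; V_B = 230 × 143/481 = 68.378 V.
P_out = V_A I_A + V_B I_B = 58.815×4.88 + 68.378×2.88 = 287.02 + 196.93 = 483.95 W.
Ideal ⇒ P_in = P_out, so I_in = P_out/V_in = 483.95/230 = 2.10 A.

I_in ≈ 2.10 A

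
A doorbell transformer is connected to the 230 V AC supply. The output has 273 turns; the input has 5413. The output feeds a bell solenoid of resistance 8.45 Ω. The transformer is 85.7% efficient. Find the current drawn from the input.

V_out = 230 × 273/5413 = 11.600 V.
I_out = V_out/R = 11.600/8.45 = 1.3728 A.
P_out = V_out I_out = 11.600 × 1.3728 = 15.924 W.
P_in = P_out/η = 15.924/0.857 = 18.581 W.
I_in = P_in/V_in = 18.581/230 = 0.0808 A.

I_in ≈ 0.0808 A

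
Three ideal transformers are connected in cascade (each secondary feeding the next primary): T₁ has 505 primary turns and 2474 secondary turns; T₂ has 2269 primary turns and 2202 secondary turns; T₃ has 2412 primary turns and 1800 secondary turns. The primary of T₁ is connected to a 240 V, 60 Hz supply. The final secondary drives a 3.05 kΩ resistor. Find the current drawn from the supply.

After T₁: V = 240.00 × 2474/505 = 1175.8 V.
After T₂: V = 1175.8 × 2202/2269 = 1141.0 V.
After T₃: V = 1141.0 × 1800/2412 = 851.53 V.
I_load = 851.53/3050 = 0.27919 A, so P_out = 851.53 × 0.27919 = 237.74 W.
All ideal ⇒ P_in = P_out, so I_supply = 237.74/240 = 0.991 A.

I_supply ≈ 0.991 A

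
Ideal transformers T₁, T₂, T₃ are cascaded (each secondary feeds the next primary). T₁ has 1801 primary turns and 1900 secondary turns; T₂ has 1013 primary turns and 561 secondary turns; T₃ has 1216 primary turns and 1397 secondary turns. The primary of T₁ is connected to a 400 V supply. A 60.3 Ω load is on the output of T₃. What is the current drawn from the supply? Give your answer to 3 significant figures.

After T₁: V = 400.00 × 1900/1801 = 421.99 V.
After T₂: V = 421.99 × 561/1013 = 233.70 V.
After T₃: V = 233.70 × 1397/1216 = 268.48 V.
I_load = 268.48/60.3 = 4.4524 A, so P_out = 268.48 × 4.4524 = 1195.4 W.
All ideal ⇒ P_in = P_out, so I_supply = 1195.4/400 = 2.99 A.

I_supply ≈ 2.99 A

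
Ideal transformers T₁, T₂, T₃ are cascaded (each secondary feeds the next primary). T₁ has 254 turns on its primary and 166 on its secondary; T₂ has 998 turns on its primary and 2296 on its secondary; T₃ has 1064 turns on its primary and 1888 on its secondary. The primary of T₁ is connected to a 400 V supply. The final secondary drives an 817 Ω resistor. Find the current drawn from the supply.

I_supply ≈ 3.48 A

Secondary of T₁: V = 400.00 × 166/254 = 261.42 V.
Secondary of T₂: V = 261.42 × 2296/998 = 601.42 V.
Secondary of T₃: V = 601.42 × 1888/1064 = 1067.2 V.
I_load = 1067.2/817 = 1.3062 A, so P_out = 1067.2 × 1.3062 = 1394.0 W.
All ideal ⇒ P_in = P_out, so I_supply = 1394.0/400 = 3.48 A.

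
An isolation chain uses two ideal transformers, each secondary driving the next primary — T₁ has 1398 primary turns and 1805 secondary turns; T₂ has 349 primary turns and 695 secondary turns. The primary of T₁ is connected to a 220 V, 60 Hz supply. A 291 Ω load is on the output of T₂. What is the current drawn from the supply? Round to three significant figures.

I_supply ≈ 5.00 A

Secondary of T₁: V = 220.00 × 1805/1398 = 284.05 V.
Secondary of T₂: V = 284.05 × 695/349 = 565.66 V.
I_load = 565.66/291 = 1.9438 A, so P_out = 565.66 × 1.9438 = 1099.5 W.
All ideal ⇒ P_in = P_out, so I_supply = 1099.5/220 = 5.00 A.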